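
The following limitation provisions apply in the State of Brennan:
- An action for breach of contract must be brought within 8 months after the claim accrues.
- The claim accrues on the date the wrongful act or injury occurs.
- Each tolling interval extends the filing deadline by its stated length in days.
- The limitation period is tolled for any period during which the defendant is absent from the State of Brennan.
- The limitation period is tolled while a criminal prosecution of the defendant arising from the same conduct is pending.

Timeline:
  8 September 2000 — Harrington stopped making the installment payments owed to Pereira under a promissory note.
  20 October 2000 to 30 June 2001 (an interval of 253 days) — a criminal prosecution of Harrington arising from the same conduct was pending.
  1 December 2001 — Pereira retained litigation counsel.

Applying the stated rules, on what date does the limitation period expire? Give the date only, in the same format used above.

The claim accrued on 8 September 2000, the date of the act.
8 months from 8 September 2000 is 8 May 2001.
Because the pending criminal prosecution ran from 20 October 2000 to 30 June 2001, the deadline is extended by 253 days to 16 January 2002.
Nothing else in the chronology tolls or restarts the period.

16 January 2002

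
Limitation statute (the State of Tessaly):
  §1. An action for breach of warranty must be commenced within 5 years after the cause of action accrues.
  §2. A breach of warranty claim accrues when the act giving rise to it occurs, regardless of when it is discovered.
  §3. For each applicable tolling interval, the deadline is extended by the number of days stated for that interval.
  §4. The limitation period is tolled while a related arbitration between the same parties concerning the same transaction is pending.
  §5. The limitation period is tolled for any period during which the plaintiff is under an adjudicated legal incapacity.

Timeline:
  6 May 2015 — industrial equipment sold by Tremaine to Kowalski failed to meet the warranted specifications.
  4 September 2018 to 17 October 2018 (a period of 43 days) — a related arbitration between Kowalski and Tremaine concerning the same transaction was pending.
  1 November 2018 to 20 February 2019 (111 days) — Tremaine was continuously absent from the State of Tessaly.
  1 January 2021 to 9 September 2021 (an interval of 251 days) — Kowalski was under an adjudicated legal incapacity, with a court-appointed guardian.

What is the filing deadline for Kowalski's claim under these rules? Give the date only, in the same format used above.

18 June 2020

The limitation period began to run on 6 May 2015.
5 years from 6 May 2015 is 6 May 2020.
The period was tolled for 43 days by the pending related arbitration (4 September 2018 to 17 October 2018), pushing the deadline to 18 June 2020.
The plaintiff's legal incapacity from 1 January 2021 to 9 September 2021 began after the period had already run on 18 June 2020, so it has no tolling effect.
The defendant's absence from the jurisdiction from 1 November 2018 to 20 February 2019 does not toll the period, because no stated rule makes the defendant's absence a tolling event.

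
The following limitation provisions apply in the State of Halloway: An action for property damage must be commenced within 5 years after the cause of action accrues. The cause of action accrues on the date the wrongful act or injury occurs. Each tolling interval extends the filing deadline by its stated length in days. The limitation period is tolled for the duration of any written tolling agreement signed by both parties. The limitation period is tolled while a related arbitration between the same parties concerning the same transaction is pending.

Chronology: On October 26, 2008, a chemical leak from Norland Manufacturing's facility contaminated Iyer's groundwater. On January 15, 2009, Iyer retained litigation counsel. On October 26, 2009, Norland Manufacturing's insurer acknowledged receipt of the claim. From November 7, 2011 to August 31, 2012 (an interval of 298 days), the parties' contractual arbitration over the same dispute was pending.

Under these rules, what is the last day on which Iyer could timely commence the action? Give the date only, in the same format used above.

August 20, 2014

The limitation period began to run on October 26, 2008.
Adding the 5 years base period to October 26, 2008 gives a deadline of October 26, 2013, before any tolling.
Because the pending related arbitration ran from November 7, 2011 to August 31, 2012, the deadline is extended by 298 days to August 20, 2014.
The other events in the timeline have no effect on the limitation period under the stated rules.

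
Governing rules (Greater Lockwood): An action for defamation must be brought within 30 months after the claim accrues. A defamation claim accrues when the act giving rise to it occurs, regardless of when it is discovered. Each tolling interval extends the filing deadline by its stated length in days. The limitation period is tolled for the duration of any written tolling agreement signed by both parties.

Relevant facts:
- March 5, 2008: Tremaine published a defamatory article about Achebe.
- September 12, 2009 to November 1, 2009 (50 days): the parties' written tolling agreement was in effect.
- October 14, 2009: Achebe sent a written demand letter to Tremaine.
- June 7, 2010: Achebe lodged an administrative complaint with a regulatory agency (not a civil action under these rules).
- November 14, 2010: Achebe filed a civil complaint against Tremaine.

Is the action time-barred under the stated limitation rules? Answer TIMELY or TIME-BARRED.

The claim accrued on March 5, 2008, when the wrongful act occurred.
The untolled deadline — 30 months after March 5, 2008 — is September 5, 2010.
Because the written tolling agreement ran from September 12, 2009 to November 1, 2009, the deadline is extended by 50 days to October 25, 2010.
Nothing else in the chronology tolls or restarts the period.
Achebe filed on November 14, 2010, after the October 25, 2010 deadline, so the action is time-barred.

TIME-BARRED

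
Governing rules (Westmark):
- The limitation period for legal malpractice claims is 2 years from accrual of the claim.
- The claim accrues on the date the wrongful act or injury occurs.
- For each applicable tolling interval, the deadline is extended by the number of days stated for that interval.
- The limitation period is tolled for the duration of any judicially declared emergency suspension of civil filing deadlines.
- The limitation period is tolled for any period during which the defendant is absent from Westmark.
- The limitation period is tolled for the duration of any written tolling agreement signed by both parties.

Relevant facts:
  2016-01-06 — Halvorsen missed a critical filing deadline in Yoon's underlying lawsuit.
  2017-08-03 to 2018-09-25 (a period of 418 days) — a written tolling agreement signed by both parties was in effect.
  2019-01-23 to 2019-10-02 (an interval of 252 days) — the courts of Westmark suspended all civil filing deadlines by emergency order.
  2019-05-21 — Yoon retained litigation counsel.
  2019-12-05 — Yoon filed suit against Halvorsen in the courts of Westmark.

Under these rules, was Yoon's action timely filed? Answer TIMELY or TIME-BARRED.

The limitation period began to run on 2016-01-06.
2 years from 2016-01-06 is 2018-01-06.
Because the written tolling agreement ran from 2017-08-03 to 2018-09-25, the deadline is extended by 418 days to 2019-02-28.
The emergency suspension of filing deadlines from 2019-01-23 to 2019-10-02 tolled the period for 252 days, extending the deadline to 2019-11-07.
The other events in the timeline have no effect on the limitation period under the stated rules.
Filing on 2019-12-05 missed the 2019-11-07 deadline — the action is time-barred.

TIME-BARRED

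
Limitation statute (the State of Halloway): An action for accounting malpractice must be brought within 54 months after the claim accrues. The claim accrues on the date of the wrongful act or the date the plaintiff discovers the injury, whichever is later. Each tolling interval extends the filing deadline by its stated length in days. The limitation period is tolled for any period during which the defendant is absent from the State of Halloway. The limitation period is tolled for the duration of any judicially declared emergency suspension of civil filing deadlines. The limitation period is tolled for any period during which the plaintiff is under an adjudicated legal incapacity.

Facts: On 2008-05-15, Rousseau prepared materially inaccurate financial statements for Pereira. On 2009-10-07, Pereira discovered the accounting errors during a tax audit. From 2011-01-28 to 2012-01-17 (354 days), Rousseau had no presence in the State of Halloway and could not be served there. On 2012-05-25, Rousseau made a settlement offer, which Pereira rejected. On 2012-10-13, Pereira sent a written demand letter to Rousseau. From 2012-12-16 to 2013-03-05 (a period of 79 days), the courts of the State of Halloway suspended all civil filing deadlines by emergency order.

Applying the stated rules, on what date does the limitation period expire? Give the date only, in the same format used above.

2015-06-14

Taking the later of the act (2008-05-15) and discovery (2009-10-07), the claim accrued on 2009-10-07.
Adding the 54 months base period to 2009-10-07 gives a deadline of 2014-04-07, before any tolling.
Because the defendant's absence from the jurisdiction ran from 2011-01-28 to 2012-01-17, the deadline is extended by 354 days to 2015-03-27.
The emergency suspension of filing deadlines from 2012-12-16 to 2013-03-05 tolled the period for 79 days, extending the deadline to 2015-06-14.
The other events in the timeline have no effect on the limitation period under the stated rules.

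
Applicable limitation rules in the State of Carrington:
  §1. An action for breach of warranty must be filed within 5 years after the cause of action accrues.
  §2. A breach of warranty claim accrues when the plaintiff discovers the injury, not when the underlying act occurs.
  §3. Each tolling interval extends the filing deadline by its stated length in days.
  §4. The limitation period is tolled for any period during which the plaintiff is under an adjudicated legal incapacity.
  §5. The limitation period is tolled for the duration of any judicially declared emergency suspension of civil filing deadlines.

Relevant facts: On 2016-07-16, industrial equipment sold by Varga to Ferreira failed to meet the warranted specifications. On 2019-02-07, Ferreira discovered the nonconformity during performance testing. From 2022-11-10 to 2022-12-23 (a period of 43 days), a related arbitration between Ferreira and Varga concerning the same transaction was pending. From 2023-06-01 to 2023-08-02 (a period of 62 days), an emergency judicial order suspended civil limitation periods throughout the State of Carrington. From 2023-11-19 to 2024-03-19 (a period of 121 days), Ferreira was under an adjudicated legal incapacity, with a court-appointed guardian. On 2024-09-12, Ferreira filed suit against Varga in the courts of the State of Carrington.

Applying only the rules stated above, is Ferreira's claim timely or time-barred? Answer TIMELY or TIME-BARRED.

Under the discovery rule, the claim accrued on 2019-02-07, when Ferreira discovered the injury — not on the 2016-07-16 date of the underlying act.
The untolled deadline — 5 years after 2019-02-07 — is 2024-02-07.
The emergency suspension of filing deadlines from 2023-06-01 to 2023-08-02 tolled the period for 62 days, extending the deadline to 2024-04-09.
Because the plaintiff's legal incapacity ran from 2023-11-19 to 2024-03-19, the deadline is extended by 121 days to 2024-08-08.
No stated provision tolls the period for a pending arbitration, so the interval from 2022-11-10 to 2022-12-23 has no effect on the deadline.
Ferreira filed on 2024-09-12, after the 2024-08-08 deadline, so the action is time-barred.

TIME-BARRED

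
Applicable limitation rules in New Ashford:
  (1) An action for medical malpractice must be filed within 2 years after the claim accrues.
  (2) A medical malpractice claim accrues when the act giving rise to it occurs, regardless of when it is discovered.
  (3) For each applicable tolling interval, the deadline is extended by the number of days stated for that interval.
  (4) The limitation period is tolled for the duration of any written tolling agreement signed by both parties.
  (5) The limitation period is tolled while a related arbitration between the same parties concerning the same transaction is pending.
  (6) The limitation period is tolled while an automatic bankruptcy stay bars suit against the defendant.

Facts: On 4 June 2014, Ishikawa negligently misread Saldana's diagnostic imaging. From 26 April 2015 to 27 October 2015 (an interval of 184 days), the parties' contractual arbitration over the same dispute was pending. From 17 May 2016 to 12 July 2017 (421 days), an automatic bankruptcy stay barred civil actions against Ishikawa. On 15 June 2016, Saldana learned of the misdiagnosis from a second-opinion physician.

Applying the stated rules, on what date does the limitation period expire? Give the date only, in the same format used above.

Accrual is governed by the date of the act, so the period began to run on 4 June 2014; the later discovery on 15 June 2016 is irrelevant under the stated rule.
The untolled deadline — 2 years after 4 June 2014 — is 4 June 2016.
Because the pending related arbitration ran from 26 April 2015 to 27 October 2015, the deadline is extended by 184 days to 5 December 2016.
Because the automatic bankruptcy stay ran from 17 May 2016 to 12 July 2017, the deadline is extended by 421 days to 30 January 2018.

30 January 2018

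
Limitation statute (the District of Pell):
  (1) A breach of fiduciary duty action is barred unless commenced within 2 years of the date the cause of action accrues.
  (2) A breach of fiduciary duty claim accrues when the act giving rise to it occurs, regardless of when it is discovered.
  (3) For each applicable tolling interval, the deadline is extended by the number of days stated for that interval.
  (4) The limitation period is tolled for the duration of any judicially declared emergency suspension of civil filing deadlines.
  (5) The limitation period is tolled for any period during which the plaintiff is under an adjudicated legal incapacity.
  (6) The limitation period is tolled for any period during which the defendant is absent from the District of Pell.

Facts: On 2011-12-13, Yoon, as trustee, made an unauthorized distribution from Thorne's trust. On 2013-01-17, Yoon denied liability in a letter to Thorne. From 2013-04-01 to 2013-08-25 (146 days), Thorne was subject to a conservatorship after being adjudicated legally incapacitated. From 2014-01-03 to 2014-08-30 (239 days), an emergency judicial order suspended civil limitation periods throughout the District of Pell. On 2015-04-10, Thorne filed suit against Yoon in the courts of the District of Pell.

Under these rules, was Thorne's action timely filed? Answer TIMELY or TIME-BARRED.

TIME-BARRED

The claim accrued on 2011-12-13, when the wrongful act occurred.
2 years from 2011-12-13 is 2013-12-13.
The period was tolled for 146 days by the plaintiff's legal incapacity (2013-04-01 to 2013-08-25), pushing the deadline to 2014-05-08.
Because the emergency suspension of filing deadlines ran from 2014-01-03 to 2014-08-30, the deadline is extended by 239 days to 2015-01-02.
Nothing else in the chronology tolls or restarts the period.
The 2015-04-10 filing falls after the 2015-01-02 deadline; the claim is time-barred.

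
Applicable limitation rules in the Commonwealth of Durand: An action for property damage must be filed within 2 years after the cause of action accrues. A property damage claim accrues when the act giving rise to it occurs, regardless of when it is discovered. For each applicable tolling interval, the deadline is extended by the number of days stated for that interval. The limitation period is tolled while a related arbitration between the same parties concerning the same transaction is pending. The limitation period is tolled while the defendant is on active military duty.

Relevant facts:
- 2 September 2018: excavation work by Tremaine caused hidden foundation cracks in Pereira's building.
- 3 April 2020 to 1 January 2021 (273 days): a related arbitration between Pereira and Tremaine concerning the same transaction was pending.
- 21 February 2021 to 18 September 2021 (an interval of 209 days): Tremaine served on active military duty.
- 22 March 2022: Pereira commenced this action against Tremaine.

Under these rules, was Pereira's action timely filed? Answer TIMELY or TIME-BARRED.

TIME-BARRED

The claim accrued on 2 September 2018, when the wrongful act occurred.
The untolled deadline — 2 years after 2 September 2018 — is 2 September 2020.
The period was tolled for 273 days by the pending related arbitration (3 April 2020 to 1 January 2021), pushing the deadline to 2 June 2021.
The defendant's active military service from 21 February 2021 to 18 September 2021 tolled the period for 209 days, extending the deadline to 28 December 2021.
Filing on 22 March 2022 missed the 28 December 2021 deadline — the action is time-barred.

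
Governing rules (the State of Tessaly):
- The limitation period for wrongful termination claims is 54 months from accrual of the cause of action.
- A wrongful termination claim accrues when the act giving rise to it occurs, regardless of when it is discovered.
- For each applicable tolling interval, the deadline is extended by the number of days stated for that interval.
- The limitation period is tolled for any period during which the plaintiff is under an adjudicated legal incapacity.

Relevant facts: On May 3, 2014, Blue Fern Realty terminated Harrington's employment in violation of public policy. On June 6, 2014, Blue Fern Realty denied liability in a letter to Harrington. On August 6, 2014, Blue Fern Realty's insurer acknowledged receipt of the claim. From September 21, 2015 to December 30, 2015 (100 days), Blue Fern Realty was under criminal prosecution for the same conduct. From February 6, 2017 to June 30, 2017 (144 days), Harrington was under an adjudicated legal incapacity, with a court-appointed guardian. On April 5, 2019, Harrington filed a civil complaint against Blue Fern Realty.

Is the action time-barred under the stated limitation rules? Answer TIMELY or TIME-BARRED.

TIME-BARRED

The claim accrued on May 3, 2014, when the wrongful act occurred.
Adding the 54 months base period to May 3, 2014 gives a deadline of November 3, 2018, before any tolling.
The period was tolled for 144 days by the plaintiff's legal incapacity (February 6, 2017 to June 30, 2017), pushing the deadline to March 27, 2019.
The pending criminal prosecution from September 21, 2015 to December 30, 2015 does not toll the period, because no stated rule makes a criminal prosecution a tolling event.
The other events in the timeline have no effect on the limitation period under the stated rules.
The April 5, 2019 filing falls after the March 27, 2019 deadline; the claim is time-barred.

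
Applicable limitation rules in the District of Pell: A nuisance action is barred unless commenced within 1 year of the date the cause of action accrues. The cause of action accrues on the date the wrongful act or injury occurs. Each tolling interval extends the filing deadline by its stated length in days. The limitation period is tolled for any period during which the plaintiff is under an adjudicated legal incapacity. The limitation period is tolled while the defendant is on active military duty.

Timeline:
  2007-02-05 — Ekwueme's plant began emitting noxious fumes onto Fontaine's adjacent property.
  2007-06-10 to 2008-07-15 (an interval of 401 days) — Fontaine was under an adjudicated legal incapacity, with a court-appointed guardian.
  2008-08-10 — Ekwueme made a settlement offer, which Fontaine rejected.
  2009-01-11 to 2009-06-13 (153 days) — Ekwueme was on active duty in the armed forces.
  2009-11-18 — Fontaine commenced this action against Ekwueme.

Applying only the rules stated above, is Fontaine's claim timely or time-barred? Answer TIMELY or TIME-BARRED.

TIME-BARRED

The cause of action accrued on 2007-02-05, the date of the act.
Adding the 1 year base period to 2007-02-05 gives a deadline of 2008-02-05, before any tolling.
The plaintiff's legal incapacity from 2007-06-10 to 2008-07-15 tolled the period for 401 days, extending the deadline to 2009-03-12.
The period was tolled for 153 days by the defendant's active military service (2009-01-11 to 2009-06-13), pushing the deadline to 2009-08-12.
None of the other events listed affects the running of the period under the stated rules.
Filing on 2009-11-18 missed the 2009-08-12 deadline — the action is time-barred.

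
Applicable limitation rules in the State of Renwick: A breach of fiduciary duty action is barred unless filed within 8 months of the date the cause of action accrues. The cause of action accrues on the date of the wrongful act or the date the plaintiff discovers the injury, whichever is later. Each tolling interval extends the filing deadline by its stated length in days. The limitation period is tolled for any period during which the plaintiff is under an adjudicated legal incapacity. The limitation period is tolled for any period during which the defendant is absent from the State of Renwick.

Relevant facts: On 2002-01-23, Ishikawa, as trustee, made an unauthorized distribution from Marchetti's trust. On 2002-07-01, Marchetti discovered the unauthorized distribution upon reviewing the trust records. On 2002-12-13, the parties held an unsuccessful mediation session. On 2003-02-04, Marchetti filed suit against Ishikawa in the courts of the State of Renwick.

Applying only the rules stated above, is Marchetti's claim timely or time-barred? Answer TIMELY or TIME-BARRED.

TIMELY

Taking the later of the act (2002-01-23) and discovery (2002-07-01), the claim accrued on 2002-07-01.
Adding the 8 months base period to 2002-07-01 gives a deadline of 2003-03-01, before any tolling.
None of the other events listed affects the running of the period under the stated rules.
Filing on 2003-02-04 beat the 2003-03-01 deadline — the action is timely.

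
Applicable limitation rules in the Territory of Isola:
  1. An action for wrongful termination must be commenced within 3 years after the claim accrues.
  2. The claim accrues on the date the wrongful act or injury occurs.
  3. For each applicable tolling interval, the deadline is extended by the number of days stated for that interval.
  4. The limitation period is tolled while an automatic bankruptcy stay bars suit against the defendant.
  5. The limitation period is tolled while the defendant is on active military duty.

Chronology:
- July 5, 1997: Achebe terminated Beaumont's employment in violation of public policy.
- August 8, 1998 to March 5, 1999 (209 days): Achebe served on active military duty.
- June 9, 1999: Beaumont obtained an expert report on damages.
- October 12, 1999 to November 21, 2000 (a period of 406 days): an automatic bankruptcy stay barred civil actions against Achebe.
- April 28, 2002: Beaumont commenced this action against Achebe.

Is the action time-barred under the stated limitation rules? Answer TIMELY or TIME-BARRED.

The limitation period began to run on July 5, 1997.
Adding the 3 years base period to July 5, 1997 gives a deadline of July 5, 2000, before any tolling.
The period was tolled for 209 days by the defendant's active military service (August 8, 1998 to March 5, 1999), pushing the deadline to January 30, 2001.
The period was tolled for 406 days by the automatic bankruptcy stay (October 12, 1999 to November 21, 2000), pushing the deadline to March 12, 2002.
None of the other events listed affects the running of the period under the stated rules.
Filing on April 28, 2002 missed the March 12, 2002 deadline — the action is time-barred.

TIME-BARRED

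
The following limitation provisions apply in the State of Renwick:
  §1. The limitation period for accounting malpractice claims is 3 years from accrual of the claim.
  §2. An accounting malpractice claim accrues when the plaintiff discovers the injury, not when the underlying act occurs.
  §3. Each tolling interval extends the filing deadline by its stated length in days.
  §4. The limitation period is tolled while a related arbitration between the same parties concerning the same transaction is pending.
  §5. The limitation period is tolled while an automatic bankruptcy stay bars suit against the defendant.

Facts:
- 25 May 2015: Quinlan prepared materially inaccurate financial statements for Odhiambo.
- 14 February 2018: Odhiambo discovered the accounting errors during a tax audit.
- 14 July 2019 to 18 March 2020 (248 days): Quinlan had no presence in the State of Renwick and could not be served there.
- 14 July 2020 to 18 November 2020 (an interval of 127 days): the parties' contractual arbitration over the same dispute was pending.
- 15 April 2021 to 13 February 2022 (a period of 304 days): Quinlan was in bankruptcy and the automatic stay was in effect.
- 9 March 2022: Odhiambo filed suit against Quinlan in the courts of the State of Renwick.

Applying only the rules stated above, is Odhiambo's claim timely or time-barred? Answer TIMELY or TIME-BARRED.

TIMELY

Under the discovery rule, the claim accrued on 14 February 2018, when Odhiambo discovered the injury — not on the 25 May 2015 date of the underlying act.
The untolled deadline — 3 years after 14 February 2018 — is 14 February 2021.
The pending related arbitration from 14 July 2020 to 18 November 2020 tolled the period for 127 days, extending the deadline to 21 June 2021.
The automatic bankruptcy stay from 15 April 2021 to 13 February 2022 tolled the period for 304 days, extending the deadline to 21 April 2022.
The defendant's absence from the jurisdiction from 14 July 2019 to 18 March 2020 does not toll the period, because no stated rule makes the defendant's absence a tolling event.
Filing on 9 March 2022 beat the 21 April 2022 deadline — the action is timely.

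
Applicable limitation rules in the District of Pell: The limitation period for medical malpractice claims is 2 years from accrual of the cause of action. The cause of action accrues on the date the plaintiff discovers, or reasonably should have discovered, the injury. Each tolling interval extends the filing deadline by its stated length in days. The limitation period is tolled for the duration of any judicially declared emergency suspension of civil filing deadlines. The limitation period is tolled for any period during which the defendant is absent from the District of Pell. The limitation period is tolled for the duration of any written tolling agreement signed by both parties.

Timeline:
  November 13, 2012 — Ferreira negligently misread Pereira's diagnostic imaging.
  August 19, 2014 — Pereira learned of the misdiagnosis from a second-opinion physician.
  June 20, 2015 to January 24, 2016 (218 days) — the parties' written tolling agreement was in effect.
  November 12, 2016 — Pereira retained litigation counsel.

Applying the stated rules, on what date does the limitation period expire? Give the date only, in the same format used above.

The claim did not accrue until Pereira discovered the injury on August 19, 2014; the November 13, 2012 act date does not start the clock under the stated rule.
The untolled deadline — 2 years after August 19, 2014 — is August 19, 2016.
Because the written tolling agreement ran from June 20, 2015 to January 24, 2016, the deadline is extended by 218 days to March 25, 2017.
None of the other events listed affects the running of the period under the stated rules.

March 25, 2017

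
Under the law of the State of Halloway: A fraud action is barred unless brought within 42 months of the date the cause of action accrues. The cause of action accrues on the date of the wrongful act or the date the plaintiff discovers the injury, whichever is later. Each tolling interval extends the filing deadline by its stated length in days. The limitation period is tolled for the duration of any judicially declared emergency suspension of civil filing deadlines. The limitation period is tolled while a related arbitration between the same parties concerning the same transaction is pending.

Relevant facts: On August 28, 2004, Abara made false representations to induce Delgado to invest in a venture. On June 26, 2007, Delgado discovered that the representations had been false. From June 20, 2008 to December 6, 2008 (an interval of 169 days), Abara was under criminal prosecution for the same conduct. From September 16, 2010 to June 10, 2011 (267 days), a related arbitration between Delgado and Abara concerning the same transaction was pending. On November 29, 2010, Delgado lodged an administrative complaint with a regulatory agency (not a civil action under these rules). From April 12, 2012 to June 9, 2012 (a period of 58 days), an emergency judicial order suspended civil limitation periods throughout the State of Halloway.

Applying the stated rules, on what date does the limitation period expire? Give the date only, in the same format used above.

September 19, 2011

Because discovery on June 26, 2007 post-dates the August 28, 2004 act, accrual under the later-of rule falls on June 26, 2007.
The untolled deadline — 42 months after June 26, 2007 — is December 26, 2010.
The period was tolled for 267 days by the pending related arbitration (September 16, 2010 to June 10, 2011), pushing the deadline to September 19, 2011.
By the time the emergency suspension of filing deadlines began on April 12, 2012, the limitation period had already expired on September 19, 2011; that interval cannot revive it.
Although a criminal prosecution ran from June 20, 2008 to December 6, 2008, the stated rules do not make that a tolling event, so it is disregarded.
The other events in the timeline have no effect on the limitation period under the stated rules.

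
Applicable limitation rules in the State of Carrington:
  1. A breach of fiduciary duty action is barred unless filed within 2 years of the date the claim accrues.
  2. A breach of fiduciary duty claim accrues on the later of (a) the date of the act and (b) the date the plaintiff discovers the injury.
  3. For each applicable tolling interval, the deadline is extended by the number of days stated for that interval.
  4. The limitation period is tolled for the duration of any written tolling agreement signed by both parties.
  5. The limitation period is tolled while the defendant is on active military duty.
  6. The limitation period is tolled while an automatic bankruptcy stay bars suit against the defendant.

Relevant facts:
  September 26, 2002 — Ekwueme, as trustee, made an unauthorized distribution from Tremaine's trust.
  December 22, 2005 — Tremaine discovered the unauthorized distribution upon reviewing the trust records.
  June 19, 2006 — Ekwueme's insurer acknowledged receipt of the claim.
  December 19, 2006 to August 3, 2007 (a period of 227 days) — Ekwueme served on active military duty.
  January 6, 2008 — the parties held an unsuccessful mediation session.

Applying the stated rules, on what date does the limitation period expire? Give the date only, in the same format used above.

The claim accrued on December 22, 2005 — the later of the September 26, 2002 act and the December 22, 2005 discovery.
The untolled deadline — 2 years after December 22, 2005 — is December 22, 2007.
The period was tolled for 227 days by the defendant's active military service (December 19, 2006 to August 3, 2007), pushing the deadline to August 5, 2008.
Nothing else in the chronology tolls or restarts the period.

August 5, 2008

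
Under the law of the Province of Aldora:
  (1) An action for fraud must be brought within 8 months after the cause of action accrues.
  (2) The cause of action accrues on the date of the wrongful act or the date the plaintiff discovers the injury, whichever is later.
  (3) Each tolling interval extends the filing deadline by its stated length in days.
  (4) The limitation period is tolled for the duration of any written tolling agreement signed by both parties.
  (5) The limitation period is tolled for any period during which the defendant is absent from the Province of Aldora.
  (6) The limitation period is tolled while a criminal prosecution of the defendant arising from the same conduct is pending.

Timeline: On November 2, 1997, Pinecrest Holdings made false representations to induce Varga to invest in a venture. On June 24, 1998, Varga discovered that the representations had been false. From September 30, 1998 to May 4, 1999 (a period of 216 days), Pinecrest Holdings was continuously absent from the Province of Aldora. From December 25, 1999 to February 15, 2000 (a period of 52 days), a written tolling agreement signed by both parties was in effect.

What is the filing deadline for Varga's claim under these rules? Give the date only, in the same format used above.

September 28, 1999

Taking the later of the act (November 2, 1997) and discovery (June 24, 1998), the claim accrued on June 24, 1998.
8 months from June 24, 1998 is February 24, 1999.
Because the defendant's absence from the jurisdiction ran from September 30, 1998 to May 4, 1999, the deadline is extended by 216 days to September 28, 1999.
By the time the written tolling agreement began on December 25, 1999, the limitation period had already expired on September 28, 1999; that interval cannot revive it.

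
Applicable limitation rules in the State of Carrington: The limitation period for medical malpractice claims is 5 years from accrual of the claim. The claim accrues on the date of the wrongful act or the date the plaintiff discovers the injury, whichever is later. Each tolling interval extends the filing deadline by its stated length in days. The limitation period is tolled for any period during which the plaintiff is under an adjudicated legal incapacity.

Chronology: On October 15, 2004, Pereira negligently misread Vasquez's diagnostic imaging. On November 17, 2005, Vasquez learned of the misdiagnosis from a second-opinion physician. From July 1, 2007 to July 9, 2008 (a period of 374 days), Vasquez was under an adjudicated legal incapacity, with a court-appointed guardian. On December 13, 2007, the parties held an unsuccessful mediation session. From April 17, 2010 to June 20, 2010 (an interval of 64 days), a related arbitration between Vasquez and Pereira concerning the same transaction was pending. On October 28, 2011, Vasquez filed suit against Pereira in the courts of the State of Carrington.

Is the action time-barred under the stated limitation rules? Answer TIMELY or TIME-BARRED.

Taking the later of the act (October 15, 2004) and discovery (November 17, 2005), the claim accrued on November 17, 2005.
Adding the 5 years base period to November 17, 2005 gives a deadline of November 17, 2010, before any tolling.
The plaintiff's legal incapacity from July 1, 2007 to July 9, 2008 tolled the period for 374 days, extending the deadline to November 26, 2011.
The pending related arbitration from April 17, 2010 to June 20, 2010 does not toll the period, because no stated rule makes a pending arbitration a tolling event.
Nothing else in the chronology tolls or restarts the period.
Filing on October 28, 2011 beat the November 26, 2011 deadline — the action is timely.

TIMELY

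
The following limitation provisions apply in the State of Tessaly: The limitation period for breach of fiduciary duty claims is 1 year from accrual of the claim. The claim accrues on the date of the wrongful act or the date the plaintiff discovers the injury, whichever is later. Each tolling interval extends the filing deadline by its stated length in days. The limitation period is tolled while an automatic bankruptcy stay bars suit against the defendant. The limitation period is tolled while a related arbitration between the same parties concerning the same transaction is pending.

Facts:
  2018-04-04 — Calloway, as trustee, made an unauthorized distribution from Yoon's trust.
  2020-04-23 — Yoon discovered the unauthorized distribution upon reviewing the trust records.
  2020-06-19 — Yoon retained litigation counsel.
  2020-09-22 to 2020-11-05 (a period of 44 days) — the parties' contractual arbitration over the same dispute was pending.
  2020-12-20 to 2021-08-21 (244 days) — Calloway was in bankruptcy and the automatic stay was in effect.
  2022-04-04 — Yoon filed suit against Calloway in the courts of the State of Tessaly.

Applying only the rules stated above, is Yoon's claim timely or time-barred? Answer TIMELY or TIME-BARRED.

TIME-BARRED

The claim accrued on 2020-04-23 — the later of the 2018-04-04 act and the 2020-04-23 discovery.
Adding the 1 year base period to 2020-04-23 gives a deadline of 2021-04-23, before any tolling.
Because the pending related arbitration ran from 2020-09-22 to 2020-11-05, the deadline is extended by 44 days to 2021-06-06.
The period was tolled for 244 days by the automatic bankruptcy stay (2020-12-20 to 2021-08-21), pushing the deadline to 2022-02-05.
The other events in the timeline have no effect on the limitation period under the stated rules.
Filing on 2022-04-04 missed the 2022-02-05 deadline — the action is time-barred.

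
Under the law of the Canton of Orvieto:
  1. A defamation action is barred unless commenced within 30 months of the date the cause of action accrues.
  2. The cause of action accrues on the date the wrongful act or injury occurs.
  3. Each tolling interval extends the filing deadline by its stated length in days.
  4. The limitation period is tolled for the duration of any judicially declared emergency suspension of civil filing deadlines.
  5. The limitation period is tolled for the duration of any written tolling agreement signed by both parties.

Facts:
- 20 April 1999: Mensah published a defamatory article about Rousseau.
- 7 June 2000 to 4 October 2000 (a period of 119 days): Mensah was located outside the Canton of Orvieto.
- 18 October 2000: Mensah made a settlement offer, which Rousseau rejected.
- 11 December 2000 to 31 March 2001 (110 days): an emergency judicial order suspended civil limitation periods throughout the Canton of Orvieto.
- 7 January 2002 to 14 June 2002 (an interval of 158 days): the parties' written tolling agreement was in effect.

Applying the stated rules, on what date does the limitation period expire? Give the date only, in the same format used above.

The limitation period began to run on 20 April 1999.
30 months from 20 April 1999 is 20 October 2001.
Because the emergency suspension of filing deadlines ran from 11 December 2000 to 31 March 2001, the deadline is extended by 110 days to 7 February 2002.
The written tolling agreement from 7 January 2002 to 14 June 2002 tolled the period for 158 days, extending the deadline to 15 July 2002.
The defendant's absence from the jurisdiction from 7 June 2000 to 4 October 2000 does not toll the period, because no stated rule makes the defendant's absence a tolling event.
Nothing else in the chronology tolls or restarts the period.

15 July 2002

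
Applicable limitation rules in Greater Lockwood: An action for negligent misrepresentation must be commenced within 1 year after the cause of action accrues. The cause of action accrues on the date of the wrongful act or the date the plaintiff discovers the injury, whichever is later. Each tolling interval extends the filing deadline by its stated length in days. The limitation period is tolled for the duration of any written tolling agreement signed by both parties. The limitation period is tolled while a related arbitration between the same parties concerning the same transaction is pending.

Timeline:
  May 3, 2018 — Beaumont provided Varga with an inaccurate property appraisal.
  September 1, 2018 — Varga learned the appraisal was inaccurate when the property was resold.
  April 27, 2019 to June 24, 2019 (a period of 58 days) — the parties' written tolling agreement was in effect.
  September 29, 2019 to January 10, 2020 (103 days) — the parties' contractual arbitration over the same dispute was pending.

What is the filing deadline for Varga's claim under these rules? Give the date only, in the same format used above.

The claim accrued on September 1, 2018 — the later of the May 3, 2018 act and the September 1, 2018 discovery.
1 year from September 1, 2018 is September 1, 2019.
The period was tolled for 58 days by the written tolling agreement (April 27, 2019 to June 24, 2019), pushing the deadline to October 29, 2019.
The period was tolled for 103 days by the pending related arbitration (September 29, 2019 to January 10, 2020), pushing the deadline to February 9, 2020.

February 9, 2020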